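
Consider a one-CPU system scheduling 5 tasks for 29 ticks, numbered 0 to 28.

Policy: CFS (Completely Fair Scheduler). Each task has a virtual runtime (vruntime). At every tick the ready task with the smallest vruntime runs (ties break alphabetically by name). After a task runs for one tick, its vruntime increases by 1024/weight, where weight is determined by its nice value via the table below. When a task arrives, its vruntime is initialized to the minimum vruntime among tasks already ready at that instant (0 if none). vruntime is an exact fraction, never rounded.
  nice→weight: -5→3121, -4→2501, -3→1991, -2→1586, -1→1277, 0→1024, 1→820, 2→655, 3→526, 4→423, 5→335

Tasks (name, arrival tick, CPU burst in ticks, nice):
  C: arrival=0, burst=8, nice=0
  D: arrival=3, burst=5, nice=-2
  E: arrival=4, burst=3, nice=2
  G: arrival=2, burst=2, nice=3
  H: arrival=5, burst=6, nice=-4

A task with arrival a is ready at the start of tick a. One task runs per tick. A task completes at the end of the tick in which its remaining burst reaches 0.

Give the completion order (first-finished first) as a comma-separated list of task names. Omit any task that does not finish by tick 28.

t=0: vr[C=0] → run C
t=1: vr[C=1] → run C
t=2: vr[C=2 G=2] → run C
t=3: vr[C=3 D=2 G=2] → run D
t=4: vr[C=3 D=2098/793 E=2 G=2] → run E
t=5: vr[C=3 D=2098/793 E=2334/655 G=2 H=2] → run G
t=6: vr[C=3 D=2098/793 E=2334/655 G=1038/263 H=2] → run H
t=7: vr[C=3 D=2098/793 E=2334/655 G=1038/263 H=6026/2501] → run H
t=8: vr[C=3 D=2098/793 E=2334/655 G=1038/263 H=7050/2501] → run D
t=9: vr[C=3 D=2610/793 E=2334/655 G=1038/263 H=7050/2501] → run H
t=10: vr[C=3 D=2610/793 E=2334/655 G=1038/263 H=8074/2501] → run C
t=11: vr[C=4 D=2610/793 E=2334/655 G=1038/263 H=8074/2501] → run H
t=12: vr[C=4 D=2610/793 E=2334/655 G=1038/263 H=9098/2501] → run D
t=13: vr[C=4 D=3122/793 E=2334/655 G=1038/263 H=9098/2501] → run E
t=14: vr[C=4 D=3122/793 E=3358/655 G=1038/263 H=9098/2501] → run H
t=15: vr[C=4 D=3122/793 E=3358/655 G=1038/263 H=10122/2501] → run D
t=16: vr[C=4 D=3634/793 E=3358/655 G=1038/263 H=10122/2501] → run G
t=17: vr[C=4 D=3634/793 E=3358/655 H=10122/2501] → run C
t=18: vr[C=5 D=3634/793 E=3358/655 H=10122/2501] → run H
t=19: vr[C=5 D=3634/793 E=3358/655] → run D
t=20: vr[C=5 E=3358/655] → run C
t=21: vr[C=6 E=3358/655] → run E
t=22: vr[C=6] → run C
t=23: vr[C=7] → run C
t=24: (idle)
t=25: (idle)
t=26: (idle)
t=27: (idle)
t=28: (idle)

completion order = G, H, D, E, C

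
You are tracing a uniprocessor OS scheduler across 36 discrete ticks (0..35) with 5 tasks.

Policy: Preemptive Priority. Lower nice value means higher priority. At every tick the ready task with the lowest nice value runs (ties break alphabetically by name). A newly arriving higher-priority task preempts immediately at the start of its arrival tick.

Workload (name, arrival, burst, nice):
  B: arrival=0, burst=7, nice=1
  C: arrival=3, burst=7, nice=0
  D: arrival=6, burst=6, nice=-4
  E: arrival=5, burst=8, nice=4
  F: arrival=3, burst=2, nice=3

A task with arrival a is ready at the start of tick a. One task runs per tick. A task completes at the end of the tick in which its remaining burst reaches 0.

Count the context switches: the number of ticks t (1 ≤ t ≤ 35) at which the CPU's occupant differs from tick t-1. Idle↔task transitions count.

t=0: ready={B} → run B
t=1: ready={B} → run B
t=2: ready={B} → run B
t=3: ready={B,C,F} → run C
t=4: ready={B,C,F} → run C
t=5: ready={B,C,E,F} → run C
t=6: ready={B,C,D,E,F} → run D
t=7: ready={B,C,D,E,F} → run D
t=8: ready={B,C,D,E,F} → run D
t=9: ready={B,C,D,E,F} → run D
t=10: ready={B,C,D,E,F} → run D
t=11: ready={B,C,D,E,F} → run D
t=12: ready={B,C,E,F} → run C
t=13: ready={B,C,E,F} → run C
t=14: ready={B,C,E,F} → run C
t=15: ready={B,C,E,F} → run C
t=16: ready={B,E,F} → run B
t=17: ready={B,E,F} → run B
t=18: ready={B,E,F} → run B
t=19: ready={B,E,F} → run B
t=20: ready={E,F} → run F
t=21: ready={E,F} → run F
t=22: ready={E} → run E
t=23: ready={E} → run E
t=24: ready={E} → run E
t=25: ready={E} → run E
t=26: ready={E} → run E
t=27: ready={E} → run E
t=28: ready={E} → run E
t=29: ready={E} → run E
t=30: (idle)
t=31: (idle)
t=32: (idle)
t=33: (idle)
t=34: (idle)
t=35: (idle)

context switches = 7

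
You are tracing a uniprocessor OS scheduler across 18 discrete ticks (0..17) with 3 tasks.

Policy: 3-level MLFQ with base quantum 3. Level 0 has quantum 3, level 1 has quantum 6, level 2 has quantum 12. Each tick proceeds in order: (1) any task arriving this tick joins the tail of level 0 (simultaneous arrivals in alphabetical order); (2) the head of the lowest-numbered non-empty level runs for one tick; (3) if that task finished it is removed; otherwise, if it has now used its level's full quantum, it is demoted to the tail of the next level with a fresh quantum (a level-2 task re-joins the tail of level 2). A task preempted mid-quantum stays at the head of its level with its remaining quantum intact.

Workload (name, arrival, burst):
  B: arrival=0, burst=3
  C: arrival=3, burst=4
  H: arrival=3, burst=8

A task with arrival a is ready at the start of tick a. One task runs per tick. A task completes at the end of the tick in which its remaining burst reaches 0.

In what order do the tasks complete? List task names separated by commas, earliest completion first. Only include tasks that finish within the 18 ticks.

t=0: L0/L1/L2 = B/-/- → run B
t=1: L0/L1/L2 = B/-/- → run B
t=2: L0/L1/L2 = B/-/- → run B
t=3: L0/L1/L2 = CH/-/- → run C
t=4: L0/L1/L2 = CH/-/- → run C
t=5: L0/L1/L2 = CH/-/- → run C
t=6: L0/L1/L2 = H/C/- → run H
t=7: L0/L1/L2 = H/C/- → run H
t=8: L0/L1/L2 = H/C/- → run H
t=9: L0/L1/L2 = -/CH/- → run C
t=10: L0/L1/L2 = -/H/- → run H
t=11: L0/L1/L2 = -/H/- → run H
t=12: L0/L1/L2 = -/H/- → run H
t=13: L0/L1/L2 = -/H/- → run H
t=14: L0/L1/L2 = -/H/- → run H
t=15: (idle)
t=16: (idle)
t=17: (idle)

completion order = B, C, H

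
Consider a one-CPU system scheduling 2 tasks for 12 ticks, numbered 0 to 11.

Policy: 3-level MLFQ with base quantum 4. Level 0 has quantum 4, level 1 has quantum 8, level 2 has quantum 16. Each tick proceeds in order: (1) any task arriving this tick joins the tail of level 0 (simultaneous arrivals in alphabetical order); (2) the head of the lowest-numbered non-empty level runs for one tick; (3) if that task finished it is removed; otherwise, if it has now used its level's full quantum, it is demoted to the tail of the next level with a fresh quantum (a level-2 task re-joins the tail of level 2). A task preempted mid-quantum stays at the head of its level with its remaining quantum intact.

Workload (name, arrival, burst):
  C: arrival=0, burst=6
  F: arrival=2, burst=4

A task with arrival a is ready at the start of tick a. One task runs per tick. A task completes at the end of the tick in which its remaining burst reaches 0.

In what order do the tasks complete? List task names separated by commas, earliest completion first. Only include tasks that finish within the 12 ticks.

t=0: L0/L1/L2 = C/-/- → run C
t=1: L0/L1/L2 = C/-/- → run C
t=2: L0/L1/L2 = CF/-/- → run C
t=3: L0/L1/L2 = CF/-/- → run C
t=4: L0/L1/L2 = F/C/- → run F
t=5: L0/L1/L2 = F/C/- → run F
t=6: L0/L1/L2 = F/C/- → run F
t=7: L0/L1/L2 = F/C/- → run F
t=8: L0/L1/L2 = -/C/- → run C
t=9: L0/L1/L2 = -/C/- → run C
t=10: (idle)
t=11: (idle)

completion order = F, C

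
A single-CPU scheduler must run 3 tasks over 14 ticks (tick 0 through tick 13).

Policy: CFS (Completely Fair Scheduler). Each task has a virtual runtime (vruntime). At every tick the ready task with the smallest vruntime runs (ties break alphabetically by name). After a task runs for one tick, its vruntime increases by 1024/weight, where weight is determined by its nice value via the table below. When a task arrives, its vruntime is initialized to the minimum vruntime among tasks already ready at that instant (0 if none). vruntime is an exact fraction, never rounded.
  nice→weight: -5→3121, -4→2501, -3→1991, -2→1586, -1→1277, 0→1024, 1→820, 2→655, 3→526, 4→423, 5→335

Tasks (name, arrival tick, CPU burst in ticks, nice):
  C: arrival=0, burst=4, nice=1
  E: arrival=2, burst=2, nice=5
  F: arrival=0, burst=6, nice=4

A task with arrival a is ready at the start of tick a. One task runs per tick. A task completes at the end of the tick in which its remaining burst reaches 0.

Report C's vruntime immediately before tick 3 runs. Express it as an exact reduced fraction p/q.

t=0: vr[C=0 F=0] → run C
t=1: vr[C=256/205 F=0] → run F
t=2: vr[C=256/205 E=256/205 F=1024/423] → run C
t=3: vr[C=512/205 E=256/205 F=1024/423] → run E
t=4: vr[C=512/205 E=59136/13735 F=1024/423] → run F
t=5: vr[C=512/205 E=59136/13735 F=2048/423] → run C
t=6: vr[C=768/205 E=59136/13735 F=2048/423] → run C
t=7: vr[E=59136/13735 F=2048/423] → run E
t=8: vr[F=2048/423] → run F
t=9: vr[F=1024/141] → run F
t=10: vr[F=4096/423] → run F
t=11: vr[F=5120/423] → run F
t=12: (idle)
t=13: (idle)

vruntime(C, start of tick 3) = 512/205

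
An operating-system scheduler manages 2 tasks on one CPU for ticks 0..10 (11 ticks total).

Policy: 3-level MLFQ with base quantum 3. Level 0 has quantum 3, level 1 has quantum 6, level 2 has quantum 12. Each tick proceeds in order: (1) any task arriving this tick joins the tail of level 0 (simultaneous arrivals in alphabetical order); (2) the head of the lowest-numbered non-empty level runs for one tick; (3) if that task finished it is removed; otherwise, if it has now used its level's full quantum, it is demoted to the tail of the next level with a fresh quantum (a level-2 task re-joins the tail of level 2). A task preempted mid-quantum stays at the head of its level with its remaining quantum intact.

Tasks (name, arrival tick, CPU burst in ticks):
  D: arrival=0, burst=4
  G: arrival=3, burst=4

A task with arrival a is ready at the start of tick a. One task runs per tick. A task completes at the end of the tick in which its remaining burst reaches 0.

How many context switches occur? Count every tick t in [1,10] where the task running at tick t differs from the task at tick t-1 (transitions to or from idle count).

t=0: L0/L1/L2 = D/-/- → run D
t=1: L0/L1/L2 = D/-/- → run D
t=2: L0/L1/L2 = D/-/- → run D
t=3: L0/L1/L2 = G/D/- → run G
t=4: L0/L1/L2 = G/D/- → run G
t=5: L0/L1/L2 = G/D/- → run G
t=6: L0/L1/L2 = -/DG/- → run D
t=7: L0/L1/L2 = -/G/- → run G
t=8: (idle)
t=9: (idle)
t=10: (idle)

context switches = 4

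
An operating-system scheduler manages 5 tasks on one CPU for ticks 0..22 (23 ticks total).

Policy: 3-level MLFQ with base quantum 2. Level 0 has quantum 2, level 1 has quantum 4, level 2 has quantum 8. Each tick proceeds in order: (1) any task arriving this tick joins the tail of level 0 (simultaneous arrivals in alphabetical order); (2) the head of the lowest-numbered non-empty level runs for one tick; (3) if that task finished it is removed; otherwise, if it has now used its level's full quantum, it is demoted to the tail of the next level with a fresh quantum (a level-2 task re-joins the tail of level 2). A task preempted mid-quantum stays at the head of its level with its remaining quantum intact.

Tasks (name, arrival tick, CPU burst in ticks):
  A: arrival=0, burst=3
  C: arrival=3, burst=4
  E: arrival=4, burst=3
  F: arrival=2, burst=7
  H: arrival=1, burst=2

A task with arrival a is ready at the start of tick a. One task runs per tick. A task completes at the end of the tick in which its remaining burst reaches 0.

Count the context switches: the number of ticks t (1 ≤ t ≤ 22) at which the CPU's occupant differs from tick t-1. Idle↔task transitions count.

t=0: L0/L1/L2 = A/-/- → run A
t=1: L0/L1/L2 = AH/-/- → run A
t=2: L0/L1/L2 = HF/A/- → run H
t=3: L0/L1/L2 = HFC/A/- → run H
t=4: L0/L1/L2 = FCE/A/- → run F
t=5: L0/L1/L2 = FCE/A/- → run F
t=6: L0/L1/L2 = CE/AF/- → run C
t=7: L0/L1/L2 = CE/AF/- → run C
t=8: L0/L1/L2 = E/AFC/- → run E
t=9: L0/L1/L2 = E/AFC/- → run E
t=10: L0/L1/L2 = -/AFCE/- → run A
t=11: L0/L1/L2 = -/FCE/- → run F
t=12: L0/L1/L2 = -/FCE/- → run F
t=13: L0/L1/L2 = -/FCE/- → run F
t=14: L0/L1/L2 = -/FCE/- → run F
t=15: L0/L1/L2 = -/CE/F → run C
t=16: L0/L1/L2 = -/CE/F → run C
t=17: L0/L1/L2 = -/E/F → run E
t=18: L0/L1/L2 = -/-/F → run F
t=19: (idle)
t=20: (idle)
t=21: (idle)
t=22: (idle)

context switches = 10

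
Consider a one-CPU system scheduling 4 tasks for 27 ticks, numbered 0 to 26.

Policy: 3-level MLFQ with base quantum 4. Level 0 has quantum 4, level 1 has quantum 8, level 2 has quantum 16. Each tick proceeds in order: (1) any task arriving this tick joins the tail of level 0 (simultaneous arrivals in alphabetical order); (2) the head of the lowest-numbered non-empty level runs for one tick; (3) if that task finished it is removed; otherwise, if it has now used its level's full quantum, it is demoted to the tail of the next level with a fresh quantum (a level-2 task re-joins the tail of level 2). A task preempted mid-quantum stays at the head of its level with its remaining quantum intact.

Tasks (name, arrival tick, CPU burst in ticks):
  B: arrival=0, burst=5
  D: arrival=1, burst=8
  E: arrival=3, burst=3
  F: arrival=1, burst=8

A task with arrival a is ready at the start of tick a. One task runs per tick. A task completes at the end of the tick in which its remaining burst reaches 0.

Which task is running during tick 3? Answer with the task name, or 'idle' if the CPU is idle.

running at tick 3 = B

t=0: L0/L1/L2 = B/-/- → run B
t=1: L0/L1/L2 = BDF/-/- → run B
t=2: L0/L1/L2 = BDF/-/- → run B
t=3: L0/L1/L2 = BDFE/-/- → run B
t=4: L0/L1/L2 = DFE/B/- → run D
t=5: L0/L1/L2 = DFE/B/- → run D
t=6: L0/L1/L2 = DFE/B/- → run D
t=7: L0/L1/L2 = DFE/B/- → run D
t=8: L0/L1/L2 = FE/BD/- → run F
t=9: L0/L1/L2 = FE/BD/- → run F
t=10: L0/L1/L2 = FE/BD/- → run F
t=11: L0/L1/L2 = FE/BD/- → run F
t=12: L0/L1/L2 = E/BDF/- → run E
t=13: L0/L1/L2 = E/BDF/- → run E
t=14: L0/L1/L2 = E/BDF/- → run E
t=15: L0/L1/L2 = -/BDF/- → run B
t=16: L0/L1/L2 = -/DF/- → run D
t=17: L0/L1/L2 = -/DF/- → run D
t=18: L0/L1/L2 = -/DF/- → run D
t=19: L0/L1/L2 = -/DF/- → run D
t=20: L0/L1/L2 = -/F/- → run F
t=21: L0/L1/L2 = -/F/- → run F
t=22: L0/L1/L2 = -/F/- → run F
t=23: L0/L1/L2 = -/F/- → run F
t=24: (idle)
t=25: (idle)
t=26: (idle)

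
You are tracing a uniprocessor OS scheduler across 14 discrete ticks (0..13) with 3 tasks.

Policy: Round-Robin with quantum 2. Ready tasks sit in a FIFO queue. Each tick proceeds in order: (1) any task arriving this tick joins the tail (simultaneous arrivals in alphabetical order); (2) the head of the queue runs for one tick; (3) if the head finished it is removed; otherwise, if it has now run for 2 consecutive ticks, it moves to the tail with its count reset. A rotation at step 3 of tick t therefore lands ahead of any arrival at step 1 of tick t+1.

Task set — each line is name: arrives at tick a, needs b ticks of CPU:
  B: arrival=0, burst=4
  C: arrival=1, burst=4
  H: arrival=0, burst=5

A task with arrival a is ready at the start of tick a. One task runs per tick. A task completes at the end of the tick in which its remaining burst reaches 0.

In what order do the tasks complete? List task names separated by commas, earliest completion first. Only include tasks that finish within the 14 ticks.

completion order = B, C, H

t=0: queue=[B,H] q_used=0 → run B
t=1: queue=[B,H,C] q_used=1 → run B
t=2: queue=[H,C,B] q_used=0 → run H
t=3: queue=[H,C,B] q_used=1 → run H
t=4: queue=[C,B,H] q_used=0 → run C
t=5: queue=[C,B,H] q_used=1 → run C
t=6: queue=[B,H,C] q_used=0 → run B
t=7: queue=[B,H,C] q_used=1 → run B
t=8: queue=[H,C] q_used=0 → run H
t=9: queue=[H,C] q_used=1 → run H
t=10: queue=[C,H] q_used=0 → run C
t=11: queue=[C,H] q_used=1 → run C
t=12: queue=[H] q_used=0 → run H
t=13: (idle)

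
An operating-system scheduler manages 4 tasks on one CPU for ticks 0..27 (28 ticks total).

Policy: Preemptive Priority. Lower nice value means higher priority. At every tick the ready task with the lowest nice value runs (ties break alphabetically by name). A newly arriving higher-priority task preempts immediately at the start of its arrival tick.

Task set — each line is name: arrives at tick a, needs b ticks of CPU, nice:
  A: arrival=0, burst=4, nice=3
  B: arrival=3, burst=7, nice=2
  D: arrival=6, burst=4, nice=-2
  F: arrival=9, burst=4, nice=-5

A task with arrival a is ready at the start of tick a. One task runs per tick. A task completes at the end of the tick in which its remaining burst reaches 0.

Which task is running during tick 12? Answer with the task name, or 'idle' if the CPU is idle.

t=0: ready={A} → run A
t=1: ready={A} → run A
t=2: ready={A} → run A
t=3: ready={A,B} → run B
t=4: ready={A,B} → run B
t=5: ready={A,B} → run B
t=6: ready={A,B,D} → run D
t=7: ready={A,B,D} → run D
t=8: ready={A,B,D} → run D
t=9: ready={A,B,D,F} → run F
t=10: ready={A,B,D,F} → run F
t=11: ready={A,B,D,F} → run F
t=12: ready={A,B,D,F} → run F
t=13: ready={A,B,D} → run D
t=14: ready={A,B} → run B
t=15: ready={A,B} → run B
t=16: ready={A,B} → run B
t=17: ready={A,B} → run B
t=18: ready={A} → run A
t=19: (idle)
t=20: (idle)
t=21: (idle)
t=22: (idle)
t=23: (idle)
t=24: (idle)
t=25: (idle)
t=26: (idle)
t=27: (idle)

running at tick 12 = F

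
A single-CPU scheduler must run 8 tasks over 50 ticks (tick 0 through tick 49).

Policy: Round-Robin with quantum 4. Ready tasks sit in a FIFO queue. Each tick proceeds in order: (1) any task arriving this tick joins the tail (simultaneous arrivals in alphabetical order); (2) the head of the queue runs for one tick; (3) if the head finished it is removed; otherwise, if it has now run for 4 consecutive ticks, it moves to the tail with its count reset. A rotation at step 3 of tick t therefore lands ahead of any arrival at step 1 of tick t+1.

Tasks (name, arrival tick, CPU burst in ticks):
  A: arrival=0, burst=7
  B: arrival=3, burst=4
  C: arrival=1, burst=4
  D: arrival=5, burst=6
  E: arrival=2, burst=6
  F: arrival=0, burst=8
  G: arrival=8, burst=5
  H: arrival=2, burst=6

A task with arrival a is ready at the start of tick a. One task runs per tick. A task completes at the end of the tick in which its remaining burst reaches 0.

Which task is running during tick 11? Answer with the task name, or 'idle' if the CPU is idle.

running at tick 11 = C

t=0: queue=[A,F] q_used=0 → run A
t=1: queue=[A,F,C] q_used=1 → run A
t=2: queue=[A,F,C,E,H] q_used=2 → run A
t=3: queue=[A,F,C,E,H,B] q_used=3 → run A
t=4: queue=[F,C,E,H,B,A] q_used=0 → run F
t=5: queue=[F,C,E,H,B,A,D] q_used=1 → run F
t=6: queue=[F,C,E,H,B,A,D] q_used=2 → run F
t=7: queue=[F,C,E,H,B,A,D] q_used=3 → run F
t=8: queue=[C,E,H,B,A,D,F,G] q_used=0 → run C
t=9: queue=[C,E,H,B,A,D,F,G] q_used=1 → run C
t=10: queue=[C,E,H,B,A,D,F,G] q_used=2 → run C
t=11: queue=[C,E,H,B,A,D,F,G] q_used=3 → run C
t=12: queue=[E,H,B,A,D,F,G] q_used=0 → run E
t=13: queue=[E,H,B,A,D,F,G] q_used=1 → run E
t=14: queue=[E,H,B,A,D,F,G] q_used=2 → run E
t=15: queue=[E,H,B,A,D,F,G] q_used=3 → run E
t=16: queue=[H,B,A,D,F,G,E] q_used=0 → run H
t=17: queue=[H,B,A,D,F,G,E] q_used=1 → run H
t=18: queue=[H,B,A,D,F,G,E] q_used=2 → run H
t=19: queue=[H,B,A,D,F,G,E] q_used=3 → run H
t=20: queue=[B,A,D,F,G,E,H] q_used=0 → run B
t=21: queue=[B,A,D,F,G,E,H] q_used=1 → run B
t=22: queue=[B,A,D,F,G,E,H] q_used=2 → run B
t=23: queue=[B,A,D,F,G,E,H] q_used=3 → run B
t=24: queue=[A,D,F,G,E,H] q_used=0 → run A
t=25: queue=[A,D,F,G,E,H] q_used=1 → run A
t=26: queue=[A,D,F,G,E,H] q_used=2 → run A
t=27: queue=[D,F,G,E,H] q_used=0 → run D
t=28: queue=[D,F,G,E,H] q_used=1 → run D
t=29: queue=[D,F,G,E,H] q_used=2 → run D
t=30: queue=[D,F,G,E,H] q_used=3 → run D
t=31: queue=[F,G,E,H,D] q_used=0 → run F
t=32: queue=[F,G,E,H,D] q_used=1 → run F
t=33: queue=[F,G,E,H,D] q_used=2 → run F
t=34: queue=[F,G,E,H,D] q_used=3 → run F
t=35: queue=[G,E,H,D] q_used=0 → run G
t=36: queue=[G,E,H,D] q_used=1 → run G
t=37: queue=[G,E,H,D] q_used=2 → run G
t=38: queue=[G,E,H,D] q_used=3 → run G
t=39: queue=[E,H,D,G] q_used=0 → run E
t=40: queue=[E,H,D,G] q_used=1 → run E
t=41: queue=[H,D,G] q_used=0 → run H
t=42: queue=[H,D,G] q_used=1 → run H
t=43: queue=[D,G] q_used=0 → run D
t=44: queue=[D,G] q_used=1 → run D
t=45: queue=[G] q_used=0 → run G
t=46: (idle)
t=47: (idle)
t=48: (idle)
t=49: (idle)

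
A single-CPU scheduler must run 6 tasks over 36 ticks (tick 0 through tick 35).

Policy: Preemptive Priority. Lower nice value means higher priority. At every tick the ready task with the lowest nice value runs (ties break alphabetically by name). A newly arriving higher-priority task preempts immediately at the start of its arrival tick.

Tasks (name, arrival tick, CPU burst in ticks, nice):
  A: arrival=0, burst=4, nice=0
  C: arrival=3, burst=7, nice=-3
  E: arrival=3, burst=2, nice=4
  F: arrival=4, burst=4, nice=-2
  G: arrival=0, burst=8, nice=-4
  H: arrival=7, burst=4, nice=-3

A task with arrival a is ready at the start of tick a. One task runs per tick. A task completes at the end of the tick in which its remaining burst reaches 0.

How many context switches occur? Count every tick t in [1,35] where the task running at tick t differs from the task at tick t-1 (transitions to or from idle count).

t=0: ready={A,G} → run G
t=1: ready={A,G} → run G
t=2: ready={A,G} → run G
t=3: ready={A,C,E,G} → run G
t=4: ready={A,C,E,F,G} → run G
t=5: ready={A,C,E,F,G} → run G
t=6: ready={A,C,E,F,G} → run G
t=7: ready={A,C,E,F,G,H} → run G
t=8: ready={A,C,E,F,H} → run C
t=9: ready={A,C,E,F,H} → run C
t=10: ready={A,C,E,F,H} → run C
t=11: ready={A,C,E,F,H} → run C
t=12: ready={A,C,E,F,H} → run C
t=13: ready={A,C,E,F,H} → run C
t=14: ready={A,C,E,F,H} → run C
t=15: ready={A,E,F,H} → run H
t=16: ready={A,E,F,H} → run H
t=17: ready={A,E,F,H} → run H
t=18: ready={A,E,F,H} → run H
t=19: ready={A,E,F} → run F
t=20: ready={A,E,F} → run F
t=21: ready={A,E,F} → run F
t=22: ready={A,E,F} → run F
t=23: ready={A,E} → run A
t=24: ready={A,E} → run A
t=25: ready={A,E} → run A
t=26: ready={A,E} → run A
t=27: ready={E} → run E
t=28: ready={E} → run E
t=29: (idle)
t=30: (idle)
t=31: (idle)
t=32: (idle)
t=33: (idle)
t=34: (idle)
t=35: (idle)

context switches = 6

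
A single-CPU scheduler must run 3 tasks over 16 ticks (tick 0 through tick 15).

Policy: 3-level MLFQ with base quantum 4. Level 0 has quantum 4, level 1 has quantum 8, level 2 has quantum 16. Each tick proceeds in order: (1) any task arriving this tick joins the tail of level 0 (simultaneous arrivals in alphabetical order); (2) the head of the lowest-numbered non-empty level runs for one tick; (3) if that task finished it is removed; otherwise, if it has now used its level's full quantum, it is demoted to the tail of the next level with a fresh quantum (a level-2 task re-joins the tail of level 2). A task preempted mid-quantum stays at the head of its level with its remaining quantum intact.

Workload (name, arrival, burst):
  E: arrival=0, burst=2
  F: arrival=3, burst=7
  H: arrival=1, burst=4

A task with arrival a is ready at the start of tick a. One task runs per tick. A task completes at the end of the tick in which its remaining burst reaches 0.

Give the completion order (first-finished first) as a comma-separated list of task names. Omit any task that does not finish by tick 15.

completion order = E, H, F

t=0: L0/L1/L2 = E/-/- → run E
t=1: L0/L1/L2 = EH/-/- → run E
t=2: L0/L1/L2 = H/-/- → run H
t=3: L0/L1/L2 = HF/-/- → run H
t=4: L0/L1/L2 = HF/-/- → run H
t=5: L0/L1/L2 = HF/-/- → run H
t=6: L0/L1/L2 = F/-/- → run F
t=7: L0/L1/L2 = F/-/- → run F
t=8: L0/L1/L2 = F/-/- → run F
t=9: L0/L1/L2 = F/-/- → run F
t=10: L0/L1/L2 = -/F/- → run F
t=11: L0/L1/L2 = -/F/- → run F
t=12: L0/L1/L2 = -/F/- → run F
t=13: (idle)
t=14: (idle)
t=15: (idle)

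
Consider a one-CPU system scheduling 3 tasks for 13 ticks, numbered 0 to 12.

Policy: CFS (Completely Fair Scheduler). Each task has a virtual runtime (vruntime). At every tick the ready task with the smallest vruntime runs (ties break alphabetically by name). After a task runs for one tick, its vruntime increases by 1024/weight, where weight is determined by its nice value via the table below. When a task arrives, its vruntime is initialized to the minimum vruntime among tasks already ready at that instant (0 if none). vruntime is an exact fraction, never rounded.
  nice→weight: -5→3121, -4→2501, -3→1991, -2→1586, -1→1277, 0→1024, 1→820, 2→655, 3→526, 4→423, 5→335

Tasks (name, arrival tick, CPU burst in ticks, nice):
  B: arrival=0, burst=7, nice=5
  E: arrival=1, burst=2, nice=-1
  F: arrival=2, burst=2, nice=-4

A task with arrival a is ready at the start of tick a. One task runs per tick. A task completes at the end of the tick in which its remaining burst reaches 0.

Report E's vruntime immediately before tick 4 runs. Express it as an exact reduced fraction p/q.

vruntime(E, start of tick 4) = 1650688/427795

t=0: vr[B=0] → run B
t=1: vr[B=1024/335 E=1024/335] → run B
t=2: vr[B=2048/335 E=1024/335 F=1024/335] → run E
t=3: vr[B=2048/335 E=1650688/427795 F=1024/335] → run F
t=4: vr[B=2048/335 E=1650688/427795 F=2904064/837835] → run F
t=5: vr[B=2048/335 E=1650688/427795] → run E
t=6: vr[B=2048/335] → run B
t=7: vr[B=3072/335] → run B
t=8: vr[B=4096/335] → run B
t=9: vr[B=1024/67] → run B
t=10: vr[B=6144/335] → run B
t=11: (idle)
t=12: (idle)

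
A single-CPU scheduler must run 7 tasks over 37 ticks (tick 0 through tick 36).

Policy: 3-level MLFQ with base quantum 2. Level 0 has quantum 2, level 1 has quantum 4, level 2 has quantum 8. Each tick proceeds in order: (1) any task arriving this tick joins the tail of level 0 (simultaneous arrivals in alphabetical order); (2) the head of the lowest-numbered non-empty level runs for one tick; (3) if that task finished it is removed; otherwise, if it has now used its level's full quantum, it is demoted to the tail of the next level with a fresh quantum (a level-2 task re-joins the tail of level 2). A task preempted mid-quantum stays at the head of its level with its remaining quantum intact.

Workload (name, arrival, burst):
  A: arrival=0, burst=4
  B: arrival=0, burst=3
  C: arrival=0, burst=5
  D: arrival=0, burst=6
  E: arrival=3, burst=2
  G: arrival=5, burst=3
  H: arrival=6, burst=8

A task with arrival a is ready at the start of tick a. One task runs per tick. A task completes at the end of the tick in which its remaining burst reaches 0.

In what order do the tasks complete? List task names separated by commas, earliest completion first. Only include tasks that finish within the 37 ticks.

t=0: L0/L1/L2 = ABCD/-/- → run A
t=1: L0/L1/L2 = ABCD/-/- → run A
t=2: L0/L1/L2 = BCD/A/- → run B
t=3: L0/L1/L2 = BCDE/A/- → run B
t=4: L0/L1/L2 = CDE/AB/- → run C
t=5: L0/L1/L2 = CDEG/AB/- → run C
t=6: L0/L1/L2 = DEGH/ABC/- → run D
t=7: L0/L1/L2 = DEGH/ABC/- → run D
t=8: L0/L1/L2 = EGH/ABCD/- → run E
t=9: L0/L1/L2 = EGH/ABCD/- → run E
t=10: L0/L1/L2 = GH/ABCD/- → run G
t=11: L0/L1/L2 = GH/ABCD/- → run G
t=12: L0/L1/L2 = H/ABCDG/- → run H
t=13: L0/L1/L2 = H/ABCDG/- → run H
t=14: L0/L1/L2 = -/ABCDGH/- → run A
t=15: L0/L1/L2 = -/ABCDGH/- → run A
t=16: L0/L1/L2 = -/BCDGH/- → run B
t=17: L0/L1/L2 = -/CDGH/- → run C
t=18: L0/L1/L2 = -/CDGH/- → run C
t=19: L0/L1/L2 = -/CDGH/- → run C
t=20: L0/L1/L2 = -/DGH/- → run D
t=21: L0/L1/L2 = -/DGH/- → run D
t=22: L0/L1/L2 = -/DGH/- → run D
t=23: L0/L1/L2 = -/DGH/- → run D
t=24: L0/L1/L2 = -/GH/- → run G
t=25: L0/L1/L2 = -/H/- → run H
t=26: L0/L1/L2 = -/H/- → run H
t=27: L0/L1/L2 = -/H/- → run H
t=28: L0/L1/L2 = -/H/- → run H
t=29: L0/L1/L2 = -/-/H → run H
t=30: L0/L1/L2 = -/-/H → run H
t=31: (idle)
t=32: (idle)
t=33: (idle)
t=34: (idle)
t=35: (idle)
t=36: (idle)

completion order = E, A, B, C, D, G, H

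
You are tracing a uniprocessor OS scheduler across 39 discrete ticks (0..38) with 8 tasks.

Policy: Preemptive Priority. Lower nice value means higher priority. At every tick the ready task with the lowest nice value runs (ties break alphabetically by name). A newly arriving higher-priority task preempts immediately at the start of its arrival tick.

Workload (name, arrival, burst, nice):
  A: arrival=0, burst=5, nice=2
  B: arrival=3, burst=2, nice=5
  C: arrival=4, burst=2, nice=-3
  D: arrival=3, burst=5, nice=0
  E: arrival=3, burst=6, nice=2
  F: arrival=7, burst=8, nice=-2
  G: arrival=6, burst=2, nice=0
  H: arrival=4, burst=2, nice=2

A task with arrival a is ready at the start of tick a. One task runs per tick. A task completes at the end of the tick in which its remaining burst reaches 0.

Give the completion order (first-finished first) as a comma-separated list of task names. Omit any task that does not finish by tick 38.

completion order = C, F, D, G, A, E, H, B

t=0: ready={A} → run A
t=1: ready={A} → run A
t=2: ready={A} → run A
t=3: ready={A,B,D,E} → run D
t=4: ready={A,B,C,D,E,H} → run C
t=5: ready={A,B,C,D,E,H} → run C
t=6: ready={A,B,D,E,G,H} → run D
t=7: ready={A,B,D,E,F,G,H} → run F
t=8: ready={A,B,D,E,F,G,H} → run F
t=9: ready={A,B,D,E,F,G,H} → run F
t=10: ready={A,B,D,E,F,G,H} → run F
t=11: ready={A,B,D,E,F,G,H} → run F
t=12: ready={A,B,D,E,F,G,H} → run F
t=13: ready={A,B,D,E,F,G,H} → run F
t=14: ready={A,B,D,E,F,G,H} → run F
t=15: ready={A,B,D,E,G,H} → run D
t=16: ready={A,B,D,E,G,H} → run D
t=17: ready={A,B,D,E,G,H} → run D
t=18: ready={A,B,E,G,H} → run G
t=19: ready={A,B,E,G,H} → run G
t=20: ready={A,B,E,H} → run A
t=21: ready={A,B,E,H} → run A
t=22: ready={B,E,H} → run E
t=23: ready={B,E,H} → run E
t=24: ready={B,E,H} → run E
t=25: ready={B,E,H} → run E
t=26: ready={B,E,H} → run E
t=27: ready={B,E,H} → run E
t=28: ready={B,H} → run H
t=29: ready={B,H} → run H
t=30: ready={B} → run B
t=31: ready={B} → run B
t=32: (idle)
t=33: (idle)
t=34: (idle)
t=35: (idle)
t=36: (idle)
t=37: (idle)
t=38: (idle)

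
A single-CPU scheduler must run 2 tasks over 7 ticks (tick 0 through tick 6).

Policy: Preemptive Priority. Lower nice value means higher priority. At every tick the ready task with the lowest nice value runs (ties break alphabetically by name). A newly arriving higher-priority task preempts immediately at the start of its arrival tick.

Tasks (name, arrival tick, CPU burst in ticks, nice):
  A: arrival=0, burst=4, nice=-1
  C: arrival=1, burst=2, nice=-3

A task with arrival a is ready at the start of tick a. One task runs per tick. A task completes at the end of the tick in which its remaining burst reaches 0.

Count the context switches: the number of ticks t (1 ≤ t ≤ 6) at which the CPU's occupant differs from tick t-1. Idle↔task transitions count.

context switches = 3

t=0: ready={A} → run A
t=1: ready={A,C} → run C
t=2: ready={A,C} → run C
t=3: ready={A} → run A
t=4: ready={A} → run A
t=5: ready={A} → run A
t=6: (idle)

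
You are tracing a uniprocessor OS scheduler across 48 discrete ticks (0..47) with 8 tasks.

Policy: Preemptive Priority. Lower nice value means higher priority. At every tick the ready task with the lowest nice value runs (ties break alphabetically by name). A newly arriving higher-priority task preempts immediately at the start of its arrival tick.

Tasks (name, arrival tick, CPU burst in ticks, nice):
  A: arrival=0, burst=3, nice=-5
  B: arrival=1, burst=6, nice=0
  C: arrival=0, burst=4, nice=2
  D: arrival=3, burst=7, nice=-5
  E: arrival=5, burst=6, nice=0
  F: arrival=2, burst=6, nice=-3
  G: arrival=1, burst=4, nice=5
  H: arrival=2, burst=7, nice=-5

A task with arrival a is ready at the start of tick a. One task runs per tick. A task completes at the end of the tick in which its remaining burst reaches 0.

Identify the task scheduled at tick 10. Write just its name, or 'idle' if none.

running at tick 10 = H

t=0: ready={A,C} → run A
t=1: ready={A,B,C,G} → run A
t=2: ready={A,B,C,F,G,H} → run A
t=3: ready={B,C,D,F,G,H} → run D
t=4: ready={B,C,D,F,G,H} → run D
t=5: ready={B,C,D,E,F,G,H} → run D
t=6: ready={B,C,D,E,F,G,H} → run D
t=7: ready={B,C,D,E,F,G,H} → run D
t=8: ready={B,C,D,E,F,G,H} → run D
t=9: ready={B,C,D,E,F,G,H} → run D
t=10: ready={B,C,E,F,G,H} → run H
t=11: ready={B,C,E,F,G,H} → run H
t=12: ready={B,C,E,F,G,H} → run H
t=13: ready={B,C,E,F,G,H} → run H
t=14: ready={B,C,E,F,G,H} → run H
t=15: ready={B,C,E,F,G,H} → run H
t=16: ready={B,C,E,F,G,H} → run H
t=17: ready={B,C,E,F,G} → run F
t=18: ready={B,C,E,F,G} → run F
t=19: ready={B,C,E,F,G} → run F
t=20: ready={B,C,E,F,G} → run F
t=21: ready={B,C,E,F,G} → run F
t=22: ready={B,C,E,F,G} → run F
t=23: ready={B,C,E,G} → run B
t=24: ready={B,C,E,G} → run B
t=25: ready={B,C,E,G} → run B
t=26: ready={B,C,E,G} → run B
t=27: ready={B,C,E,G} → run B
t=28: ready={B,C,E,G} → run B
t=29: ready={C,E,G} → run E
t=30: ready={C,E,G} → run E
t=31: ready={C,E,G} → run E
t=32: ready={C,E,G} → run E
t=33: ready={C,E,G} → run E
t=34: ready={C,E,G} → run E
t=35: ready={C,G} → run C
t=36: ready={C,G} → run C
t=37: ready={C,G} → run C
t=38: ready={C,G} → run C
t=39: ready={G} → run G
t=40: ready={G} → run G
t=41: ready={G} → run G
t=42: ready={G} → run G
t=43: (idle)
t=44: (idle)
t=45: (idle)
t=46: (idle)
t=47: (idle)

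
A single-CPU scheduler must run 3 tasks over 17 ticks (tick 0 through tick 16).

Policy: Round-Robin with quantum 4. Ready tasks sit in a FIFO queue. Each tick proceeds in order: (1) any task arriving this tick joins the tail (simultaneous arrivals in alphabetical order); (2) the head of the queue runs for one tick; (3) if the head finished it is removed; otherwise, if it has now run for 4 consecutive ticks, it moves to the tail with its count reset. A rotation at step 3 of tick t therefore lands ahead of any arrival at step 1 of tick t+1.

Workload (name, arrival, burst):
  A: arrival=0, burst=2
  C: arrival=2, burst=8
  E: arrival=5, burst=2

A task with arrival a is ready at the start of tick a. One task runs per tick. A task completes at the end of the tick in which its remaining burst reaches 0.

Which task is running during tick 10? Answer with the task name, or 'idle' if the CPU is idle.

t=0: queue=[A] q_used=0 → run A
t=1: queue=[A] q_used=1 → run A
t=2: queue=[C] q_used=0 → run C
t=3: queue=[C] q_used=1 → run C
t=4: queue=[C] q_used=2 → run C
t=5: queue=[C,E] q_used=3 → run C
t=6: queue=[E,C] q_used=0 → run E
t=7: queue=[E,C] q_used=1 → run E
t=8: queue=[C] q_used=0 → run C
t=9: queue=[C] q_used=1 → run C
t=10: queue=[C] q_used=2 → run C
t=11: queue=[C] q_used=3 → run C
t=12: (idle)
t=13: (idle)
t=14: (idle)
t=15: (idle)
t=16: (idle)

running at tick 10 = C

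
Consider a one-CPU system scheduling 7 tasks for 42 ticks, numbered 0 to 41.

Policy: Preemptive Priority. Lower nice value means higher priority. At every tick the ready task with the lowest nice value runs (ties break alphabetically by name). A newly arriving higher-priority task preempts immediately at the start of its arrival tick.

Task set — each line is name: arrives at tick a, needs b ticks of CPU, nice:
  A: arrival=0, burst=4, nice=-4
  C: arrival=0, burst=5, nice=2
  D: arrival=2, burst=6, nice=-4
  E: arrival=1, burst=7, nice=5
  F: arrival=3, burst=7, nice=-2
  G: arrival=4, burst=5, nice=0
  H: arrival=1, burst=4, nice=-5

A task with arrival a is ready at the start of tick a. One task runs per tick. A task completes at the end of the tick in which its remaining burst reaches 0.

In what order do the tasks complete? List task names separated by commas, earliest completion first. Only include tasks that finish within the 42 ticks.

completion order = H, A, D, F, G, C, E

t=0: ready={A,C} → run A
t=1: ready={A,C,E,H} → run H
t=2: ready={A,C,D,E,H} → run H
t=3: ready={A,C,D,E,F,H} → run H
t=4: ready={A,C,D,E,F,G,H} → run H
t=5: ready={A,C,D,E,F,G} → run A
t=6: ready={A,C,D,E,F,G} → run A
t=7: ready={A,C,D,E,F,G} → run A
t=8: ready={C,D,E,F,G} → run D
t=9: ready={C,D,E,F,G} → run D
t=10: ready={C,D,E,F,G} → run D
t=11: ready={C,D,E,F,G} → run D
t=12: ready={C,D,E,F,G} → run D
t=13: ready={C,D,E,F,G} → run D
t=14: ready={C,E,F,G} → run F
t=15: ready={C,E,F,G} → run F
t=16: ready={C,E,F,G} → run F
t=17: ready={C,E,F,G} → run F
t=18: ready={C,E,F,G} → run F
t=19: ready={C,E,F,G} → run F
t=20: ready={C,E,F,G} → run F
t=21: ready={C,E,G} → run G
t=22: ready={C,E,G} → run G
t=23: ready={C,E,G} → run G
t=24: ready={C,E,G} → run G
t=25: ready={C,E,G} → run G
t=26: ready={C,E} → run C
t=27: ready={C,E} → run C
t=28: ready={C,E} → run C
t=29: ready={C,E} → run C
t=30: ready={C,E} → run C
t=31: ready={E} → run E
t=32: ready={E} → run E
t=33: ready={E} → run E
t=34: ready={E} → run E
t=35: ready={E} → run E
t=36: ready={E} → run E
t=37: ready={E} → run E
t=38: (idle)
t=39: (idle)
t=40: (idle)
t=41: (idle)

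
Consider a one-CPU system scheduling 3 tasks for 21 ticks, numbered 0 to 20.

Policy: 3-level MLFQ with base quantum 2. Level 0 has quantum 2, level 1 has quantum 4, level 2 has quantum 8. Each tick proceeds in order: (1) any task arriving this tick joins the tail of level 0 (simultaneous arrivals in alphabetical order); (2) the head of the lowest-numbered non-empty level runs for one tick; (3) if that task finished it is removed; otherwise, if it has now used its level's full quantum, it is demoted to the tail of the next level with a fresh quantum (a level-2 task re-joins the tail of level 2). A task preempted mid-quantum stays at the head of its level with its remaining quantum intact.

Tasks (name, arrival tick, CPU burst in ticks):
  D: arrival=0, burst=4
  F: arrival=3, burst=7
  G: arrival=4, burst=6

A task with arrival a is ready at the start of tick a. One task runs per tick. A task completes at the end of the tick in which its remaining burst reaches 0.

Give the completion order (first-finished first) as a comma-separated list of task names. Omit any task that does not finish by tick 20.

t=0: L0/L1/L2 = D/-/- → run D
t=1: L0/L1/L2 = D/-/- → run D
t=2: L0/L1/L2 = -/D/- → run D
t=3: L0/L1/L2 = F/D/- → run F
t=4: L0/L1/L2 = FG/D/- → run F
t=5: L0/L1/L2 = G/DF/- → run G
t=6: L0/L1/L2 = G/DF/- → run G
t=7: L0/L1/L2 = -/DFG/- → run D
t=8: L0/L1/L2 = -/FG/- → run F
t=9: L0/L1/L2 = -/FG/- → run F
t=10: L0/L1/L2 = -/FG/- → run F
t=11: L0/L1/L2 = -/FG/- → run F
t=12: L0/L1/L2 = -/G/F → run G
t=13: L0/L1/L2 = -/G/F → run G
t=14: L0/L1/L2 = -/G/F → run G
t=15: L0/L1/L2 = -/G/F → run G
t=16: L0/L1/L2 = -/-/F → run F
t=17: (idle)
t=18: (idle)
t=19: (idle)
t=20: (idle)

completion order = D, G, F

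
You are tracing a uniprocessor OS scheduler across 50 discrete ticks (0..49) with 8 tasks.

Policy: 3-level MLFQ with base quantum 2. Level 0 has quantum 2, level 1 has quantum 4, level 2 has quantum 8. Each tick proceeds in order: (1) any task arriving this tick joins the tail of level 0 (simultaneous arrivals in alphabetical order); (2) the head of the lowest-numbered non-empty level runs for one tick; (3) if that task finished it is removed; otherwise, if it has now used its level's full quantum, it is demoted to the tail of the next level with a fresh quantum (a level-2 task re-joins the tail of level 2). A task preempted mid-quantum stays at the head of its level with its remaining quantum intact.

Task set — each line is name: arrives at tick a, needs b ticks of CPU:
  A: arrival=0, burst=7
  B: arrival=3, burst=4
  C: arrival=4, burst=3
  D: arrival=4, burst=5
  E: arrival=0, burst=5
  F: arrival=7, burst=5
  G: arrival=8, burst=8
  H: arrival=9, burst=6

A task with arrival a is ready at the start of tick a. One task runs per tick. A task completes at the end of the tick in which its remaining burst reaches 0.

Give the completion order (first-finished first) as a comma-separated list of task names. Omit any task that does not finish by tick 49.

t=0: L0/L1/L2 = AE/-/- → run A
t=1: L0/L1/L2 = AE/-/- → run A
t=2: L0/L1/L2 = E/A/- → run E
t=3: L0/L1/L2 = EB/A/- → run E
t=4: L0/L1/L2 = BCD/AE/- → run B
t=5: L0/L1/L2 = BCD/AE/- → run B
t=6: L0/L1/L2 = CD/AEB/- → run C
t=7: L0/L1/L2 = CDF/AEB/- → run C
t=8: L0/L1/L2 = DFG/AEBC/- → run D
t=9: L0/L1/L2 = DFGH/AEBC/- → run D
t=10: L0/L1/L2 = FGH/AEBCD/- → run F
t=11: L0/L1/L2 = FGH/AEBCD/- → run F
t=12: L0/L1/L2 = GH/AEBCDF/- → run G
t=13: L0/L1/L2 = GH/AEBCDF/- → run G
t=14: L0/L1/L2 = H/AEBCDFG/- → run H
t=15: L0/L1/L2 = H/AEBCDFG/- → run H
t=16: L0/L1/L2 = -/AEBCDFGH/- → run A
t=17: L0/L1/L2 = -/AEBCDFGH/- → run A
t=18: L0/L1/L2 = -/AEBCDFGH/- → run A
t=19: L0/L1/L2 = -/AEBCDFGH/- → run A
t=20: L0/L1/L2 = -/EBCDFGH/A → run E
t=21: L0/L1/L2 = -/EBCDFGH/A → run E
t=22: L0/L1/L2 = -/EBCDFGH/A → run E
t=23: L0/L1/L2 = -/BCDFGH/A → run B
t=24: L0/L1/L2 = -/BCDFGH/A → run B
t=25: L0/L1/L2 = -/CDFGH/A → run C
t=26: L0/L1/L2 = -/DFGH/A → run D
t=27: L0/L1/L2 = -/DFGH/A → run D
t=28: L0/L1/L2 = -/DFGH/A → run D
t=29: L0/L1/L2 = -/FGH/A → run F
t=30: L0/L1/L2 = -/FGH/A → run F
t=31: L0/L1/L2 = -/FGH/A → run F
t=32: L0/L1/L2 = -/GH/A → run G
t=33: L0/L1/L2 = -/GH/A → run G
t=34: L0/L1/L2 = -/GH/A → run G
t=35: L0/L1/L2 = -/GH/A → run G
t=36: L0/L1/L2 = -/H/AG → run H
t=37: L0/L1/L2 = -/H/AG → run H
t=38: L0/L1/L2 = -/H/AG → run H
t=39: L0/L1/L2 = -/H/AG → run H
t=40: L0/L1/L2 = -/-/AG → run A
t=41: L0/L1/L2 = -/-/G → run G
t=42: L0/L1/L2 = -/-/G → run G
t=43: (idle)
t=44: (idle)
t=45: (idle)
t=46: (idle)
t=47: (idle)
t=48: (idle)
t=49: (idle)

completion order = E, B, C, D, F, H, A, G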